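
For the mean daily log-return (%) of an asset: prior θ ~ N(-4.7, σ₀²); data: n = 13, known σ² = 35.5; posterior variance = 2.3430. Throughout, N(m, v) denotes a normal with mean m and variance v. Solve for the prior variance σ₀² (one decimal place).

σ₀² = 16.5

Posterior precision equals prior precision plus data precision: 1/σ_n² = 1/σ₀² + n/σ².
So 1/σ₀² = 1/2.3430 − 13/35.5 = 0.426803 − 0.366197 = 0.060606.
Hence σ₀² = 1/0.060606 ≈ 16.5.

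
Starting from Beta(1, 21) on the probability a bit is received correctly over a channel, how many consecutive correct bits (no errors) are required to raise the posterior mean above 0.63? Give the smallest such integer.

k = 35

After k correct bits and 0 errors the posterior is Beta(1+k, 21), with mean (1+k)/(1+21+k).
Set (1+k)/(22+k) > 0.63 and solve: k > (0.63·22 − 1)/(1 − 0.63) = 34.757.
The smallest integer exceeding 34.757 is 35, and checking k=35: (36)/(57) = 0.6316 > 0.63.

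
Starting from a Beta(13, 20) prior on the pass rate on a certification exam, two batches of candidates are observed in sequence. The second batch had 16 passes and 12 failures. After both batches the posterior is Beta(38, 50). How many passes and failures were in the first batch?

Sequential conjugate updates are equivalent to a single update on the pooled data, so total successes = posterior α − prior α and total failures = posterior β − prior β.
Total across both batches: 38−13=25 passes, 50−20=30 failures.
Subtract the second batch: 25−16=9 passes and 30−12=18 failures.

9 passes and 18 failures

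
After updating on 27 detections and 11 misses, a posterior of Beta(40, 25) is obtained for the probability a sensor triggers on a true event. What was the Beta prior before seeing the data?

Beta is conjugate to the binomial likelihood: posterior = Beta(α+s, β+f).
Subtract the data counts: 40−27=13, 25−11=14.

Beta(13, 14)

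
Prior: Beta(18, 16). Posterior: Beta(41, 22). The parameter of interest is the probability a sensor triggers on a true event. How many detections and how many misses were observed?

Under Beta–binomial conjugacy the posterior parameters are (α+s, β+f).
Match parameters: s=41−18=23, f=22−16=6.

23 detections and 6 misses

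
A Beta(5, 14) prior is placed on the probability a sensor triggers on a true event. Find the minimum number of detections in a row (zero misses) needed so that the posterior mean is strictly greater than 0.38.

k = 4

After k detections and 0 misses the posterior is Beta(5+k, 14), with mean (5+k)/(5+14+k).
Set (5+k)/(19+k) > 0.38 and solve: k > (0.38·19 − 5)/(1 − 0.38) = 3.581.
The smallest integer exceeding 3.581 is 4, and checking k=4: (9)/(23) = 0.3913 > 0.38.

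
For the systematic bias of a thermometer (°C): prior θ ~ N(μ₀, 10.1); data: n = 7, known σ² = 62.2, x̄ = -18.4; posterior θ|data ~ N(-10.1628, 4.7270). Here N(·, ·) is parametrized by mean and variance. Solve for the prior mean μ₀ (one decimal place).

With known observation variance, the Normal–Normal posterior has precision τ_n = τ₀ + n/σ² and mean μ_n = (τ₀μ₀ + (n/σ²)x̄)/τ_n.
Here τ₀ = 1/10.1 = 0.099010 and τ_data = 7/62.2 = 0.112540, so τ_n = 0.211550.
Rearranging for μ₀: μ₀ = (μ_n·τ_n − τ_data·x̄)/τ₀ = (-10.1628·0.211550 − 0.112540·-18.4) / 0.099010 = -0.079204/0.099010 ≈ -0.8.

μ₀ = -0.8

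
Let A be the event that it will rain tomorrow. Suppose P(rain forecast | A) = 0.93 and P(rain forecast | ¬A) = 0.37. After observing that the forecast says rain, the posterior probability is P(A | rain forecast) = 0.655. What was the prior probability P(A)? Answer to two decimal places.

In odds form, posterior odds = prior odds × likelihood ratio, so prior odds = posterior odds ÷ LR.
Posterior odds = 0.655/(1−0.655) = 1.8986. LR = 0.93/0.37 = 2.5135.
Prior odds = 1.8986/2.5135 = 0.7554, so P(A) = 0.7554/(1+0.7554) ≈ 0.43.

P(A) = 0.43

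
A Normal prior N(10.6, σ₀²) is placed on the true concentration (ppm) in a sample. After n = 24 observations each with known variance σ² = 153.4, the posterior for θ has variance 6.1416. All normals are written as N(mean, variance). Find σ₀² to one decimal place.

Posterior precision equals prior precision plus data precision: 1/σ_n² = 1/σ₀² + n/σ².
So 1/σ₀² = 1/6.1416 − 24/153.4 = 0.162824 − 0.156454 = 0.006370.
Hence σ₀² = 1/0.006370 ≈ 157.0.

σ₀² = 157.0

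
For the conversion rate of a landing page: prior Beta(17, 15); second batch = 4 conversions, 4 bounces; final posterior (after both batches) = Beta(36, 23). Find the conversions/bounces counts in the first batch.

Sequential conjugate updates are equivalent to a single update on the pooled data, so total successes = posterior α − prior α and total failures = posterior β − prior β.
Total across both batches: 36−17=19 conversions, 23−15=8 bounces.
Subtract the second batch: 19−4=15 conversions and 8−4=4 bounces.

15 conversions and 4 bounces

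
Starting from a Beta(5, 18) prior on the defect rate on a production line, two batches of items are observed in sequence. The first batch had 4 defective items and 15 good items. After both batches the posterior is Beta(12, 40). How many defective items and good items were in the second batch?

Sequential conjugate updates are equivalent to a single update on the pooled data, so total successes = posterior α − prior α and total failures = posterior β − prior β.
Total across both batches: 12−5=7 defective items, 40−18=22 good items.
Subtract the first batch: 7−4=3 defective items and 22−15=7 good items.

3 defective items and 7 good items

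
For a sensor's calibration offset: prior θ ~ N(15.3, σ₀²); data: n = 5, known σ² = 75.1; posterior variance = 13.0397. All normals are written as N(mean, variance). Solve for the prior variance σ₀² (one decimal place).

σ₀² = 98.9

For the Normal–Normal model with known σ², precisions add: τ_n = τ₀ + n/σ².
So 1/σ₀² = 1/13.0397 − 5/75.1 = 0.076689 − 0.066578 = 0.010111.
Hence σ₀² = 1/0.010111 ≈ 98.9.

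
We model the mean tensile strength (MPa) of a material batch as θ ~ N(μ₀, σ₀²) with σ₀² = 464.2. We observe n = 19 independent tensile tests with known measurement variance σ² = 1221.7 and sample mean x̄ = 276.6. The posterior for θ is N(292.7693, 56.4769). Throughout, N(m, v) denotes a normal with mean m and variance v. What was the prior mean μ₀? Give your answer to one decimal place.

μ₀ = 409.5

The posterior mean is a precision-weighted average: μ_n = (τ₀μ₀ + τ_data·x̄)/(τ₀+τ_data), with τ₀=1/σ₀² and τ_data=n/σ².
Here τ₀ = 1/464.2 = 0.002154 and τ_data = 19/1221.7 = 0.015552, so τ_n = 0.017706.
Rearranging for μ₀: μ₀ = (μ_n·τ_n − τ_data·x̄)/τ₀ = (292.7693·0.017706 − 0.015552·276.6) / 0.002154 = 0.882090/0.002154 ≈ 409.5.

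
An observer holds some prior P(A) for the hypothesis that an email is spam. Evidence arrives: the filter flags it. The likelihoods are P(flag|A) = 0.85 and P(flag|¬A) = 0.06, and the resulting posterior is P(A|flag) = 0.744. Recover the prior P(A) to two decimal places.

In odds form, posterior odds = prior odds × likelihood ratio, so prior odds = posterior odds ÷ LR.
Posterior odds = 0.744/(1−0.744) = 2.9062. LR = 0.85/0.06 = 14.1667.
Prior odds = 2.9062/14.1667 = 0.2051, so P(A) = 0.2051/(1+0.2051) ≈ 0.17.

P(A) = 0.17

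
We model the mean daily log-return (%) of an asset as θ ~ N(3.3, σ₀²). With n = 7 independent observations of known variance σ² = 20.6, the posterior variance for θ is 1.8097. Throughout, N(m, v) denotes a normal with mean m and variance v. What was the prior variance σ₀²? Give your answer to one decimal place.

σ₀² = 4.7

For the Normal–Normal model with known σ², precisions add: τ_n = τ₀ + n/σ².
So 1/σ₀² = 1/1.8097 − 7/20.6 = 0.552578 − 0.339806 = 0.212772.
Hence σ₀² = 1/0.212772 ≈ 4.7.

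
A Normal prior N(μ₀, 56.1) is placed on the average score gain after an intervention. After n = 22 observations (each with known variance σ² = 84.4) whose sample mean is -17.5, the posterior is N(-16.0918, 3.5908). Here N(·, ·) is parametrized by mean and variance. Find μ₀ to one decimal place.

μ₀ = 4.5

The posterior mean is a precision-weighted average: μ_n = (τ₀μ₀ + τ_data·x̄)/(τ₀+τ_data), with τ₀=1/σ₀² and τ_data=n/σ².
Here τ₀ = 1/56.1 = 0.017825 and τ_data = 22/84.4 = 0.260664, so τ_n = 0.278489.
Rearranging for μ₀: μ₀ = (μ_n·τ_n − τ_data·x̄)/τ₀ = (-16.0918·0.278489 − 0.260664·-17.5) / 0.017825 = 0.080231/0.017825 ≈ 4.5.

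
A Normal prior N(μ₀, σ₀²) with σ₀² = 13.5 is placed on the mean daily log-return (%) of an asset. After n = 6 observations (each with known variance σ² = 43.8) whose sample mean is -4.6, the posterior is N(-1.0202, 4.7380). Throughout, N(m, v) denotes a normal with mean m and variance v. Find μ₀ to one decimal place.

μ₀ = 5.6

The posterior mean is a precision-weighted average: μ_n = (τ₀μ₀ + τ_data·x̄)/(τ₀+τ_data), with τ₀=1/σ₀² and τ_data=n/σ².
Here τ₀ = 1/13.5 = 0.074074 and τ_data = 6/43.8 = 0.136986, so τ_n = 0.211060.
Rearranging for μ₀: μ₀ = (μ_n·τ_n − τ_data·x̄)/τ₀ = (-1.0202·0.211060 − 0.136986·-4.6) / 0.074074 = 0.414812/0.074074 ≈ 5.6.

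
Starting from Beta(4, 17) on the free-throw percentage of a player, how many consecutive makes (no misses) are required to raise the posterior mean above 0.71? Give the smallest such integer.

k = 38

After k makes and 0 misses the posterior is Beta(4+k, 17), with mean (4+k)/(4+17+k).
Set (4+k)/(21+k) > 0.71 and solve: k > (0.71·21 − 4)/(1 − 0.71) = 37.621.
The smallest integer exceeding 37.621 is 38, and checking k=38: (42)/(59) = 0.7119 > 0.71.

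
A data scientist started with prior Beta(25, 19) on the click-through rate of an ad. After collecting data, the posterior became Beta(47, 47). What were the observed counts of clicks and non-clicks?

22 clicks and 28 non-clicks

A Beta(α, β) prior with s successes and f failures in binomial data gives a Beta(α+s, β+f) posterior.
Match parameters: s=47−25=22, f=47−19=28.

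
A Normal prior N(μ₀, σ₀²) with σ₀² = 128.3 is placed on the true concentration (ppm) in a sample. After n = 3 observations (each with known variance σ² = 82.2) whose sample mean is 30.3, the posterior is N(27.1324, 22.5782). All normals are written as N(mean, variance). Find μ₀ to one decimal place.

The posterior mean is a precision-weighted average: μ_n = (τ₀μ₀ + τ_data·x̄)/(τ₀+τ_data), with τ₀=1/σ₀² and τ_data=n/σ².
Here τ₀ = 1/128.3 = 0.007794 and τ_data = 3/82.2 = 0.036496, so τ_n = 0.044290.
Rearranging for μ₀: μ₀ = (μ_n·τ_n − τ_data·x̄)/τ₀ = (27.1324·0.044290 − 0.036496·30.3) / 0.007794 = 0.095865/0.007794 ≈ 12.3.

μ₀ = 12.3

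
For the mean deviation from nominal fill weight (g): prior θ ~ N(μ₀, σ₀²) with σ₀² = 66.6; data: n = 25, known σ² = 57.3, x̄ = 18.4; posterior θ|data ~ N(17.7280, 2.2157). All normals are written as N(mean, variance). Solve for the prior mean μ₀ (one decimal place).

μ₀ = -1.8

With known observation variance, the Normal–Normal posterior has precision τ_n = τ₀ + n/σ² and mean μ_n = (τ₀μ₀ + (n/σ²)x̄)/τ_n.
Here τ₀ = 1/66.6 = 0.015015 and τ_data = 25/57.3 = 0.436300, so τ_n = 0.451315.
Rearranging for μ₀: μ₀ = (μ_n·τ_n − τ_data·x̄)/τ₀ = (17.7280·0.451315 − 0.436300·18.4) / 0.015015 = -0.027008/0.015015 ≈ -1.8.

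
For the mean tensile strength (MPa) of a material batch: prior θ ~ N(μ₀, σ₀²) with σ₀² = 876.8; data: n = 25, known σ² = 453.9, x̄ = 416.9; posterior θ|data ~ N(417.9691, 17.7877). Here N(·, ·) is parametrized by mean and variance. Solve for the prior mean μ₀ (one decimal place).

The posterior mean is a precision-weighted average: μ_n = (τ₀μ₀ + τ_data·x̄)/(τ₀+τ_data), with τ₀=1/σ₀² and τ_data=n/σ².
Here τ₀ = 1/876.8 = 0.001141 and τ_data = 25/453.9 = 0.055078, so τ_n = 0.056219.
Rearranging for μ₀: μ₀ = (μ_n·τ_n − τ_data·x̄)/τ₀ = (417.9691·0.056219 − 0.055078·416.9) / 0.001141 = 0.535787/0.001141 ≈ 469.6.

μ₀ = 469.6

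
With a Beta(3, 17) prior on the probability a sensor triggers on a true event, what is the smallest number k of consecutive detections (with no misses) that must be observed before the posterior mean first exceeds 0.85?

After k detections and 0 misses the posterior is Beta(3+k, 17), with mean (3+k)/(3+17+k).
Set (3+k)/(20+k) > 0.85 and solve: k > (0.85·20 − 3)/(1 − 0.85) = 93.333.
The smallest integer exceeding 93.333 is 94.

k = 94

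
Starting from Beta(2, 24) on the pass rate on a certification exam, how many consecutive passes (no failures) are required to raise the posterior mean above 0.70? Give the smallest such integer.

k = 55

After k passes and 0 failures the posterior is Beta(2+k, 24), with mean (2+k)/(2+24+k).
Set (2+k)/(26+k) > 0.70 and solve: k > (0.70·26 − 2)/(1 − 0.70) = 54.000.
The smallest integer exceeding 54.000 is 55, and checking k=55: (57)/(81) = 0.7037 > 0.70.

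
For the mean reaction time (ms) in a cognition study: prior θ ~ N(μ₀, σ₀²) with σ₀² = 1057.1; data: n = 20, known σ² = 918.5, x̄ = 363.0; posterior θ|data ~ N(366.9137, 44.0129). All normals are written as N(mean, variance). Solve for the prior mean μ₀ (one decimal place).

μ₀ = 457.0

With known observation variance, the Normal–Normal posterior has precision τ_n = τ₀ + n/σ² and mean μ_n = (τ₀μ₀ + (n/σ²)x̄)/τ_n.
Here τ₀ = 1/1057.1 = 0.000946 and τ_data = 20/918.5 = 0.021775, so τ_n = 0.022721.
Rearranging for μ₀: μ₀ = (μ_n·τ_n − τ_data·x̄)/τ₀ = (366.9137·0.022721 − 0.021775·363.0) / 0.000946 = 0.432321/0.000946 ≈ 457.0.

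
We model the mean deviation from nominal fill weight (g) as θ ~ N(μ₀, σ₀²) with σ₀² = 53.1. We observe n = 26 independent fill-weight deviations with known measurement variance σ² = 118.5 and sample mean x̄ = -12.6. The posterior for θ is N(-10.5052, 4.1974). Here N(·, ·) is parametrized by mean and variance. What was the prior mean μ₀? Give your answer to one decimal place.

μ₀ = 13.9

The posterior mean is a precision-weighted average: μ_n = (τ₀μ₀ + τ_data·x̄)/(τ₀+τ_data), with τ₀=1/σ₀² and τ_data=n/σ².
Here τ₀ = 1/53.1 = 0.018832 and τ_data = 26/118.5 = 0.219409, so τ_n = 0.238241.
Rearranging for μ₀: μ₀ = (μ_n·τ_n − τ_data·x̄)/τ₀ = (-10.5052·0.238241 − 0.219409·-12.6) / 0.018832 = 0.261784/0.018832 ≈ 13.9.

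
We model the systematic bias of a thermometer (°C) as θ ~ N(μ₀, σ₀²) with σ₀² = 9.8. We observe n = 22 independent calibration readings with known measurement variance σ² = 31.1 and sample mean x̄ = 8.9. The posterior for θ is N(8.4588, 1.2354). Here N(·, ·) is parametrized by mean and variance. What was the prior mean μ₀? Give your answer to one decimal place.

μ₀ = 5.4

The posterior mean is a precision-weighted average: μ_n = (τ₀μ₀ + τ_data·x̄)/(τ₀+τ_data), with τ₀=1/σ₀² and τ_data=n/σ².
Here τ₀ = 1/9.8 = 0.102041 and τ_data = 22/31.1 = 0.707395, so τ_n = 0.809436.
Rearranging for μ₀: μ₀ = (μ_n·τ_n − τ_data·x̄)/τ₀ = (8.4588·0.809436 − 0.707395·8.9) / 0.102041 = 0.551042/0.102041 ≈ 5.4.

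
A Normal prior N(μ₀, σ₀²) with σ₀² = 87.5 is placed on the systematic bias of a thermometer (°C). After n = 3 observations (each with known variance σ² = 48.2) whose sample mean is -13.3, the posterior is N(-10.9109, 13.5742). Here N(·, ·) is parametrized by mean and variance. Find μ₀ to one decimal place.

The posterior mean is a precision-weighted average: μ_n = (τ₀μ₀ + τ_data·x̄)/(τ₀+τ_data), with τ₀=1/σ₀² and τ_data=n/σ².
Here τ₀ = 1/87.5 = 0.011429 and τ_data = 3/48.2 = 0.062241, so τ_n = 0.073670.
Rearranging for μ₀: μ₀ = (μ_n·τ_n − τ_data·x̄)/τ₀ = (-10.9109·0.073670 − 0.062241·-13.3) / 0.011429 = 0.023999/0.011429 ≈ 2.1.

μ₀ = 2.1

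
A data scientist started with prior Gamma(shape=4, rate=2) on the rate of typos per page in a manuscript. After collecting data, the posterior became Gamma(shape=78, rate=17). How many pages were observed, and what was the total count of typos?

Gamma–Poisson conjugacy: posterior shape = α + Σxᵢ, posterior rate = β + n.
Matching: Σxᵢ = 78 − 4 = 74 and n = 17 − 2 = 15.

n = 15 pages with total 74 typos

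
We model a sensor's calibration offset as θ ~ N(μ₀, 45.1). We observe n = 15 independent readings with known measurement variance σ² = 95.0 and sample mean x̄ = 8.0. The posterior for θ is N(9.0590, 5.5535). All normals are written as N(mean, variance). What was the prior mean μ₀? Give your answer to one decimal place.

The posterior mean is a precision-weighted average: μ_n = (τ₀μ₀ + τ_data·x̄)/(τ₀+τ_data), with τ₀=1/σ₀² and τ_data=n/σ².
Here τ₀ = 1/45.1 = 0.022173 and τ_data = 15/95.0 = 0.157895, so τ_n = 0.180068.
Rearranging for μ₀: μ₀ = (μ_n·τ_n − τ_data·x̄)/τ₀ = (9.0590·0.180068 − 0.157895·8.0) / 0.022173 = 0.368076/0.022173 ≈ 16.6.

μ₀ = 16.6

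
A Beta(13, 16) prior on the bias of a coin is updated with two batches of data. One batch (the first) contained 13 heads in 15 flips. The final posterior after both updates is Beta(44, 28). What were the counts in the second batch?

Because Beta–binomial updating is additive in the counts, the combined data contributed (α_post−α_prior, β_post−β_prior) successes and failures.
Total across both batches: 44−13=31 heads, 28−16=12 tails.
Subtract the first batch: 31−13=18 heads and 12−2=10 tails.

18 heads and 10 tails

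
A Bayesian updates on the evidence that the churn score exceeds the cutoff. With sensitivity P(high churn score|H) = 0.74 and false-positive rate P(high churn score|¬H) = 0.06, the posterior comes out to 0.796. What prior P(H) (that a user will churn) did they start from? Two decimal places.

P(H) = 0.24

Bayes' rule in odds form gives O(H|E) = O(H)·[P(E|H)/P(E|¬H)], hence O(H) = O(H|E)/LR.
Posterior odds = 0.796/(1−0.796) = 3.9020. LR = 0.74/0.06 = 12.3333.
Prior odds = 3.9020/12.3333 = 0.3164, so P(H) = 0.3164/(1+0.3164) ≈ 0.24.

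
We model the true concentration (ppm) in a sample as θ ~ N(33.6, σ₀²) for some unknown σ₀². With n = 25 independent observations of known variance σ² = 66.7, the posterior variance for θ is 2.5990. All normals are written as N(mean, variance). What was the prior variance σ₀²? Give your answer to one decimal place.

Posterior precision equals prior precision plus data precision: 1/σ_n² = 1/σ₀² + n/σ².
So 1/σ₀² = 1/2.5990 − 25/66.7 = 0.384763 − 0.374813 = 0.009950.
Hence σ₀² = 1/0.009950 ≈ 100.5.

σ₀² = 100.5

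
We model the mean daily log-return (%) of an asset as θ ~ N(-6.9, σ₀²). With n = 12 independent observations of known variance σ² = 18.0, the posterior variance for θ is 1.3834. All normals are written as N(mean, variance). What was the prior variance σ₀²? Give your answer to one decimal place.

For the Normal–Normal model with known σ², precisions add: τ_n = τ₀ + n/σ².
So 1/σ₀² = 1/1.3834 − 12/18.0 = 0.722857 − 0.666667 = 0.056190.
Hence σ₀² = 1/0.056190 ≈ 17.8.

σ₀² = 17.8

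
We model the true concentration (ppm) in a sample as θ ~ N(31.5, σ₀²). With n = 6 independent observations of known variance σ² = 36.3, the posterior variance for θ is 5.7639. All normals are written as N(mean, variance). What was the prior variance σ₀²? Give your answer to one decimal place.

σ₀² = 121.9

For the Normal–Normal model with known σ², precisions add: τ_n = τ₀ + n/σ².
So 1/σ₀² = 1/5.7639 − 6/36.3 = 0.173494 − 0.165289 = 0.008205.
Hence σ₀² = 1/0.008205 ≈ 121.9.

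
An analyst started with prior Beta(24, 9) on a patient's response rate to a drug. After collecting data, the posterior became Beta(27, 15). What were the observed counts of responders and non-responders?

A Beta(a, b) prior with s successes and f failures in binomial data gives a Beta(a+s, b+f) posterior.
So s = 27 − 24 = 3 and f = 15 − 9 = 6.

3 responders and 6 non-responders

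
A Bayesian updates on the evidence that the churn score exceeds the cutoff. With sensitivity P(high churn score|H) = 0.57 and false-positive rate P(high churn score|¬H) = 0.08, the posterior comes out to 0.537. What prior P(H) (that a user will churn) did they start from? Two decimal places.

P(H) = 0.14

Bayes' rule in odds form gives O(H|E) = O(H)·[P(E|H)/P(E|¬H)], hence O(H) = O(H|E)/LR.
Posterior odds = 0.537/(1−0.537) = 1.1598. LR = 0.57/0.08 = 7.1250.
Prior odds = 1.1598/7.1250 = 0.1628, so P(H) = 0.1628/(1+0.1628) ≈ 0.14.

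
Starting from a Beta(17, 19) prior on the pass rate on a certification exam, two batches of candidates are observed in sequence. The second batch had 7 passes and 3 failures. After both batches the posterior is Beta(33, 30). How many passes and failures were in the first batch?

9 passes and 8 failures

Sequential conjugate updates are equivalent to a single update on the pooled data, so total successes = posterior α − prior α and total failures = posterior β − prior β.
Total across both batches: 33−17=16 passes, 30−19=11 failures.
Subtract the second batch: 16−7=9 passes and 11−3=8 failures.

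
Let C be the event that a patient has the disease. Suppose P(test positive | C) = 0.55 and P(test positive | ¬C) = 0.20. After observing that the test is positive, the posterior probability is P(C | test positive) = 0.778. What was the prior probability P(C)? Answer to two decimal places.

P(C) = 0.56

In odds form, posterior odds = prior odds × likelihood ratio, so prior odds = posterior odds ÷ LR.
Posterior odds = 0.778/(1−0.778) = 3.5045. LR = 0.55/0.20 = 2.7500.
Prior odds = 3.5045/2.7500 = 1.2744, so P(C) = 1.2744/(1+1.2744) ≈ 0.56.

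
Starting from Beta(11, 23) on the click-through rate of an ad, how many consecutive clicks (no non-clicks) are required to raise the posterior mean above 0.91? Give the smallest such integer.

After k clicks and 0 non-clicks the posterior is Beta(11+k, 23), with mean (11+k)/(11+23+k).
Set (11+k)/(34+k) > 0.91 and solve: k > (0.91·34 − 11)/(1 − 0.91) = 221.556.
The smallest integer exceeding 221.556 is 222, and checking k=222: (233)/(256) = 0.9102 > 0.91.

k = 222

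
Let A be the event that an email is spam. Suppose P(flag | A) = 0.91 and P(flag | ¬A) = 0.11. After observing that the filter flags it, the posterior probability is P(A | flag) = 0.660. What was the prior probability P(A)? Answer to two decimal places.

P(A) = 0.19

Bayes' rule in odds form gives O(A|E) = O(A)·[P(E|A)/P(E|¬A)], hence O(A) = O(A|E)/LR.
Posterior odds = 0.660/(1−0.660) = 1.9412. LR = 0.91/0.11 = 8.2727.
Prior odds = 1.9412/8.2727 = 0.2347, so P(A) = 0.2347/(1+0.2347) ≈ 0.19.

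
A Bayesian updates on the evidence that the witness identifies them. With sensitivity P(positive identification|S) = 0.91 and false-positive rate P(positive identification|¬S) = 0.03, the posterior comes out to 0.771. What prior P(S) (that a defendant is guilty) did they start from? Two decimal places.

Bayes' rule in odds form gives O(S|E) = O(S)·[P(E|S)/P(E|¬S)], hence O(S) = O(S|E)/LR.
Posterior odds = 0.771/(1−0.771) = 3.3668. LR = 0.91/0.03 = 30.3333.
Prior odds = 3.3668/30.3333 = 0.1110, so P(S) = 0.1110/(1+0.1110) ≈ 0.10.

P(S) = 0.10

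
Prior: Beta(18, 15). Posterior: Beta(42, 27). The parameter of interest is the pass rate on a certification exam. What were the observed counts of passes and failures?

A Beta(a, b) prior with s successes and f failures in binomial data gives a Beta(a+s, b+f) posterior.
Match parameters: s=42−18=24, f=27−15=12.

24 passes and 12 failures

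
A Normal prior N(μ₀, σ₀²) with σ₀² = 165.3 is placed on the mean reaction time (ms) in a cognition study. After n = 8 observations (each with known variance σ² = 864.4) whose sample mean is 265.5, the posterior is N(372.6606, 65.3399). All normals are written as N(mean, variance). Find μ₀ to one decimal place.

With known observation variance, the Normal–Normal posterior has precision τ_n = τ₀ + n/σ² and mean μ_n = (τ₀μ₀ + (n/σ²)x̄)/τ_n.
Here τ₀ = 1/165.3 = 0.006050 and τ_data = 8/864.4 = 0.009255, so τ_n = 0.015305.
Rearranging for μ₀: μ₀ = (μ_n·τ_n − τ_data·x̄)/τ₀ = (372.6606·0.015305 − 0.009255·265.5) / 0.006050 = 3.246368/0.006050 ≈ 536.6.

μ₀ = 536.6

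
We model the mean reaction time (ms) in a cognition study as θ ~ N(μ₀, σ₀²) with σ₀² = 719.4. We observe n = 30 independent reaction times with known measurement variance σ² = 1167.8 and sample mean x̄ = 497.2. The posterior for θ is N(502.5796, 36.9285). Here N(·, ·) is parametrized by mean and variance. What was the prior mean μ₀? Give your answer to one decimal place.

μ₀ = 602.0

With known observation variance, the Normal–Normal posterior has precision τ_n = τ₀ + n/σ² and mean μ_n = (τ₀μ₀ + (n/σ²)x̄)/τ_n.
Here τ₀ = 1/719.4 = 0.001390 and τ_data = 30/1167.8 = 0.025689, so τ_n = 0.027079.
Rearranging for μ₀: μ₀ = (μ_n·τ_n − τ_data·x̄)/τ₀ = (502.5796·0.027079 − 0.025689·497.2) / 0.001390 = 0.836782/0.001390 ≈ 602.0.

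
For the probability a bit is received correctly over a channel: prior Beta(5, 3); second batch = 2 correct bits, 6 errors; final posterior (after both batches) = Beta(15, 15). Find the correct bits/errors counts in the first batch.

Because Beta–binomial updating is additive in the counts, the combined data contributed (α_post−α_prior, β_post−β_prior) successes and failures.
Total across both batches: 15−5=10 correct bits, 15−3=12 errors.
Subtract the second batch: 10−2=8 correct bits and 12−6=6 errors.

8 correct bits and 6 errors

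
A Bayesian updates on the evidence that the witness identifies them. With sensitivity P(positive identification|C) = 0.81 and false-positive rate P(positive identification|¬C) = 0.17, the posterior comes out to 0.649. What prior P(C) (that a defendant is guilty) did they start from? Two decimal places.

Bayes' rule in odds form gives O(C|E) = O(C)·[P(E|C)/P(E|¬C)], hence O(C) = O(C|E)/LR.
Posterior odds = 0.649/(1−0.649) = 1.8490. LR = 0.81/0.17 = 4.7647.
Prior odds = 1.8490/4.7647 = 0.3881, so P(C) = 0.3881/(1+0.3881) ≈ 0.28.

P(C) = 0.28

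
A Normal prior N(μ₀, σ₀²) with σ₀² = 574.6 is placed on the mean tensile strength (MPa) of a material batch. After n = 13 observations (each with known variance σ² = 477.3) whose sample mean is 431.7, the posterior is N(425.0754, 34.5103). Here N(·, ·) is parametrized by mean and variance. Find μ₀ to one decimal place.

With known observation variance, the Normal–Normal posterior has precision τ_n = τ₀ + n/σ² and mean μ_n = (τ₀μ₀ + (n/σ²)x̄)/τ_n.
Here τ₀ = 1/574.6 = 0.001740 and τ_data = 13/477.3 = 0.027237, so τ_n = 0.028977.
Rearranging for μ₀: μ₀ = (μ_n·τ_n − τ_data·x̄)/τ₀ = (425.0754·0.028977 − 0.027237·431.7) / 0.001740 = 0.559197/0.001740 ≈ 321.4.

μ₀ = 321.4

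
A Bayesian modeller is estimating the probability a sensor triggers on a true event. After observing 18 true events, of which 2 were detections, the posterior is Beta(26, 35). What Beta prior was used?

Under Beta–binomial conjugacy the posterior parameters are (a+s, b+f).
Subtract the data counts: 26−2=24, 35−16=19.

Beta(24, 19)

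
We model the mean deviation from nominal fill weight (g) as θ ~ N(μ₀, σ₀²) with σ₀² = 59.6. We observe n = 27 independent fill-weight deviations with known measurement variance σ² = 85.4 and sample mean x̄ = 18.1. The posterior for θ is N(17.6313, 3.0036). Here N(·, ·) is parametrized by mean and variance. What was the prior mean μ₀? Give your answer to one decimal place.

μ₀ = 8.8

With known observation variance, the Normal–Normal posterior has precision τ_n = τ₀ + n/σ² and mean μ_n = (τ₀μ₀ + (n/σ²)x̄)/τ_n.
Here τ₀ = 1/59.6 = 0.016779 and τ_data = 27/85.4 = 0.316159, so τ_n = 0.332938.
Rearranging for μ₀: μ₀ = (μ_n·τ_n − τ_data·x̄)/τ₀ = (17.6313·0.332938 − 0.316159·18.1) / 0.016779 = 0.147652/0.016779 ≈ 8.8.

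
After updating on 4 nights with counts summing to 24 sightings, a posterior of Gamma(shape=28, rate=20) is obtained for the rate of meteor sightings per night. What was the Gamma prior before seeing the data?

Gamma(shape=4, rate=16)

A Gamma(α, β) prior (rate parametrization) on a Poisson rate with n observations summing to S gives posterior Gamma(α+S, β+n).
So α = 28 − 24 = 4 and β = 20 − 4 = 16.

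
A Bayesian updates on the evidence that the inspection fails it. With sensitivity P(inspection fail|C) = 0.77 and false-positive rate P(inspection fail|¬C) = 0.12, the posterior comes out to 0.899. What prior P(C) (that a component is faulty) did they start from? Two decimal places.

P(C) = 0.58

In odds form, posterior odds = prior odds × likelihood ratio, so prior odds = posterior odds ÷ LR.
Posterior odds = 0.899/(1−0.899) = 8.9010. LR = 0.77/0.12 = 6.4167.
Prior odds = 8.9010/6.4167 = 1.3872, so P(C) = 1.3872/(1+1.3872) ≈ 0.58.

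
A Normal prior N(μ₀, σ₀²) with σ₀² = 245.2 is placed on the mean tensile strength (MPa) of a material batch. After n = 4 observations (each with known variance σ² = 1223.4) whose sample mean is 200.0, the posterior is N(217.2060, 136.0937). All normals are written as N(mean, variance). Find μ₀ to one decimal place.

μ₀ = 231.0

The posterior mean is a precision-weighted average: μ_n = (τ₀μ₀ + τ_data·x̄)/(τ₀+τ_data), with τ₀=1/σ₀² and τ_data=n/σ².
Here τ₀ = 1/245.2 = 0.004078 and τ_data = 4/1223.4 = 0.003270, so τ_n = 0.007348.
Rearranging for μ₀: μ₀ = (μ_n·τ_n − τ_data·x̄)/τ₀ = (217.2060·0.007348 − 0.003270·200.0) / 0.004078 = 0.942030/0.004078 ≈ 231.0.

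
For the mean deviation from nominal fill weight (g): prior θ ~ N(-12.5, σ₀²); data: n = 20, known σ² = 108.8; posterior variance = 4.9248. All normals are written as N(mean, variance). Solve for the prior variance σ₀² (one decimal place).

σ₀² = 52.0

Posterior precision equals prior precision plus data precision: 1/σ_n² = 1/σ₀² + n/σ².
So 1/σ₀² = 1/4.9248 − 20/108.8 = 0.203054 − 0.183824 = 0.019230.
Hence σ₀² = 1/0.019230 ≈ 52.0.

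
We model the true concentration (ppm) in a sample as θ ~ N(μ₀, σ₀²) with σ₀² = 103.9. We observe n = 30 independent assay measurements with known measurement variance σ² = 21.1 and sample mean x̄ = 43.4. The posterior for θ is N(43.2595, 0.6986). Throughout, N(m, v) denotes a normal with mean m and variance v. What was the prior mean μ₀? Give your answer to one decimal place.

The posterior mean is a precision-weighted average: μ_n = (τ₀μ₀ + τ_data·x̄)/(τ₀+τ_data), with τ₀=1/σ₀² and τ_data=n/σ².
Here τ₀ = 1/103.9 = 0.009625 and τ_data = 30/21.1 = 1.421801, so τ_n = 1.431426.
Rearranging for μ₀: μ₀ = (μ_n·τ_n − τ_data·x̄)/τ₀ = (43.2595·1.431426 − 1.421801·43.4) / 0.009625 = 0.216610/0.009625 ≈ 22.5.

μ₀ = 22.5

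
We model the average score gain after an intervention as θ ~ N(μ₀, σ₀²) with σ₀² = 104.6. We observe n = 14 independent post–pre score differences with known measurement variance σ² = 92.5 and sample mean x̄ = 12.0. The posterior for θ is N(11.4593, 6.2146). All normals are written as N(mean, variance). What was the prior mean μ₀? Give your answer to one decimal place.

μ₀ = 2.9

With known observation variance, the Normal–Normal posterior has precision τ_n = τ₀ + n/σ² and mean μ_n = (τ₀μ₀ + (n/σ²)x̄)/τ_n.
Here τ₀ = 1/104.6 = 0.009560 and τ_data = 14/92.5 = 0.151351, so τ_n = 0.160911.
Rearranging for μ₀: μ₀ = (μ_n·τ_n − τ_data·x̄)/τ₀ = (11.4593·0.160911 − 0.151351·12.0) / 0.009560 = 0.027715/0.009560 ≈ 2.9.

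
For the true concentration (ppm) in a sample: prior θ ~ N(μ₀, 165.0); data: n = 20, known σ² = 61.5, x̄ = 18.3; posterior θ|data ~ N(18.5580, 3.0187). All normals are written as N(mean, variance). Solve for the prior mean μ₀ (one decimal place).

With known observation variance, the Normal–Normal posterior has precision τ_n = τ₀ + n/σ² and mean μ_n = (τ₀μ₀ + (n/σ²)x̄)/τ_n.
Here τ₀ = 1/165.0 = 0.006061 and τ_data = 20/61.5 = 0.325203, so τ_n = 0.331264.
Rearranging for μ₀: μ₀ = (μ_n·τ_n − τ_data·x̄)/τ₀ = (18.5580·0.331264 − 0.325203·18.3) / 0.006061 = 0.196382/0.006061 ≈ 32.4.

μ₀ = 32.4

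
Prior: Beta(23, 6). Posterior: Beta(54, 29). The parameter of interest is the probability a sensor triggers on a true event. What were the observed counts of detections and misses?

Beta is conjugate to the binomial likelihood: posterior = Beta(a+s, b+f).
Match parameters: s=54−23=31, f=29−6=23.

31 detections and 23 misses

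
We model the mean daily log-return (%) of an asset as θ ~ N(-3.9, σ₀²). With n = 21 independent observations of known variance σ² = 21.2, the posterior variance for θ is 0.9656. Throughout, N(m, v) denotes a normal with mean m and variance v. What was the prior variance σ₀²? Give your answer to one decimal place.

σ₀² = 22.2

For the Normal–Normal model with known σ², precisions add: τ_n = τ₀ + n/σ².
So 1/σ₀² = 1/0.9656 − 21/21.2 = 1.035626 − 0.990566 = 0.045060.
Hence σ₀² = 1/0.045060 ≈ 22.2.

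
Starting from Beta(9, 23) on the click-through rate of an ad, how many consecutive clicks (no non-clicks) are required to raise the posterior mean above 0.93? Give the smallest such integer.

After k clicks and 0 non-clicks the posterior is Beta(9+k, 23), with mean (9+k)/(9+23+k).
Set (9+k)/(32+k) > 0.93 and solve: k > (0.93·32 − 9)/(1 − 0.93) = 296.571.
The smallest integer exceeding 296.571 is 297.

k = 297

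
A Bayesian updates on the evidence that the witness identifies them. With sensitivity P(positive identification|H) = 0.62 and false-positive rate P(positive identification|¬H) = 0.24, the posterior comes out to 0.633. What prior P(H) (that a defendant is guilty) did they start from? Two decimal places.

P(H) = 0.40

In odds form, posterior odds = prior odds × likelihood ratio, so prior odds = posterior odds ÷ LR.
Posterior odds = 0.633/(1−0.633) = 1.7248. LR = 0.62/0.24 = 2.5833.
Prior odds = 1.7248/2.5833 = 0.6677, so P(H) = 0.6677/(1+0.6677) ≈ 0.40.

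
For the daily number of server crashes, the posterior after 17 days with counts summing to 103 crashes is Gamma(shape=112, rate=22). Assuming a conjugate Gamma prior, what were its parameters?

A Gamma(α, β) prior (rate parametrization) on a Poisson rate with n observations summing to S gives posterior Gamma(α+S, β+n).
So α = 112 − 103 = 9 and β = 22 − 17 = 5.

Gamma(shape=9, rate=5)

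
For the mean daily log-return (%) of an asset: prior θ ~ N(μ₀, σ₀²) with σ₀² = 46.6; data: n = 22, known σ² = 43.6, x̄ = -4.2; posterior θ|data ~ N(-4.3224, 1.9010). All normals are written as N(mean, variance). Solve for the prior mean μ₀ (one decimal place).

The posterior mean is a precision-weighted average: μ_n = (τ₀μ₀ + τ_data·x̄)/(τ₀+τ_data), with τ₀=1/σ₀² and τ_data=n/σ².
Here τ₀ = 1/46.6 = 0.021459 and τ_data = 22/43.6 = 0.504587, so τ_n = 0.526046.
Rearranging for μ₀: μ₀ = (μ_n·τ_n − τ_data·x̄)/τ₀ = (-4.3224·0.526046 − 0.504587·-4.2) / 0.021459 = -0.154516/0.021459 ≈ -7.2.

μ₀ = -7.2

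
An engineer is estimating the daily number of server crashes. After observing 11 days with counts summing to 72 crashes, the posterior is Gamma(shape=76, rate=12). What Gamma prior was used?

Gamma(shape=4, rate=1)

Gamma–Poisson conjugacy: posterior shape = α + Σxᵢ, posterior rate = β + n.
So α = 76 − 72 = 4 and β = 12 − 11 = 1.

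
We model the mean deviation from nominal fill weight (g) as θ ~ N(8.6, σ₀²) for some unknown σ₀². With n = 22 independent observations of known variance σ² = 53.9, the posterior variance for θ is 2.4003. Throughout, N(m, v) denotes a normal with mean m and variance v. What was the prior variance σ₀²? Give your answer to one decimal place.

For the Normal–Normal model with known σ², precisions add: τ_n = τ₀ + n/σ².
So 1/σ₀² = 1/2.4003 − 22/53.9 = 0.416615 − 0.408163 = 0.008452.
Hence σ₀² = 1/0.008452 ≈ 118.3.

σ₀² = 118.3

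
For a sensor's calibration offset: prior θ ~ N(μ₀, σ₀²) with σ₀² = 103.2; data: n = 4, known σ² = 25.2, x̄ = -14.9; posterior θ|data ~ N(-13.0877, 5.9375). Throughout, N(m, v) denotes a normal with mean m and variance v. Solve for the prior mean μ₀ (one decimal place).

The posterior mean is a precision-weighted average: μ_n = (τ₀μ₀ + τ_data·x̄)/(τ₀+τ_data), with τ₀=1/σ₀² and τ_data=n/σ².
Here τ₀ = 1/103.2 = 0.009690 and τ_data = 4/25.2 = 0.158730, so τ_n = 0.168420.
Rearranging for μ₀: μ₀ = (μ_n·τ_n − τ_data·x̄)/τ₀ = (-13.0877·0.168420 − 0.158730·-14.9) / 0.009690 = 0.160847/0.009690 ≈ 16.6.

μ₀ = 16.6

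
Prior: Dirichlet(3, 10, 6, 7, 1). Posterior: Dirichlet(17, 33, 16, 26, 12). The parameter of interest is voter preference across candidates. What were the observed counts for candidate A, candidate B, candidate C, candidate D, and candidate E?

For a Dirichlet(α) prior with multinomial counts c, the posterior is Dirichlet(α + c) componentwise.
Counts are posterior − prior componentwise: 17−3=14, 33−10=23, 16−6=10, 26−7=19, 12−1=11.

counts (14, 23, 10, 19, 11)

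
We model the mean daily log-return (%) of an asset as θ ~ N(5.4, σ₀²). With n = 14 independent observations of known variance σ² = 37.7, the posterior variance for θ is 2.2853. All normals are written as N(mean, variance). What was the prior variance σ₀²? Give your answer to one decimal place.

σ₀² = 15.1

Posterior precision equals prior precision plus data precision: 1/σ_n² = 1/σ₀² + n/σ².
So 1/σ₀² = 1/2.2853 − 14/37.7 = 0.437579 − 0.371353 = 0.066226.
Hence σ₀² = 1/0.066226 ≈ 15.1.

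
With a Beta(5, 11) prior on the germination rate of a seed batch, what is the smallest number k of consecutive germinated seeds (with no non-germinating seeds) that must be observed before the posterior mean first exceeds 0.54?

After k germinated seeds and 0 non-germinating seeds the posterior is Beta(5+k, 11), with mean (5+k)/(5+11+k).
Set (5+k)/(16+k) > 0.54 and solve: k > (0.54·16 − 5)/(1 − 0.54) = 7.913.
The smallest integer exceeding 7.913 is 8, and checking k=8: (13)/(24) = 0.5417 > 0.54.

k = 8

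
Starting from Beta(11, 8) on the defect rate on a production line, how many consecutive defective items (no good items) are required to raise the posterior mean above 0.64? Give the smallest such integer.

After k defective items and 0 good items the posterior is Beta(11+k, 8), with mean (11+k)/(11+8+k).
Set (11+k)/(19+k) > 0.64 and solve: k > (0.64·19 − 11)/(1 − 0.64) = 3.222.
The smallest integer exceeding 3.222 is 4.

k = 4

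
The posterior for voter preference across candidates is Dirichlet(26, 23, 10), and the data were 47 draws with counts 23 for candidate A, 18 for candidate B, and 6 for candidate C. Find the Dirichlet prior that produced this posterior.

Dirichlet(3, 5, 4)

For a Dirichlet(α) prior with multinomial counts c, the posterior is Dirichlet(α + c) componentwise.
Subtract each count from the matching posterior parameter: 26−23=3, 23−18=5, 10−6=4.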